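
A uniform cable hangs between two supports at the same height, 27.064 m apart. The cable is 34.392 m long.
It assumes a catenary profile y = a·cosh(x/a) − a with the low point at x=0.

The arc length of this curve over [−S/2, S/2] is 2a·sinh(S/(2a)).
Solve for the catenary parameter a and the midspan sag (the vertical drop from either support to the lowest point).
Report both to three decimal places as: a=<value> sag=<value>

a=11.024 sag=9.402

seed: a₀ = √(S³/(24(L−S))) = √(27.064³/(24·7.328)) = 10.616702
iter 1: u=1.274595  f(a)=+6.188e-01  f'(a)=-1.618e+00  a ← 10.616702 − (+6.188e-01/-1.618e+00) = 10.999117
iter 2: u=1.230281  f(a)=+3.501e-02  f'(a)=-1.440e+00  a ← 10.999117 − (+3.501e-02/-1.440e+00) = 11.023430
iter 3: u=1.227567  f(a)=+1.269e-04  f'(a)=-1.429e+00  a ← 11.023430 − (+1.269e-04/-1.429e+00) = 11.023519
iter 4: u=1.227557  f(a)=+1.681e-09  f'(a)=-1.429e+00  a ← 11.023519 − (+1.681e-09/-1.429e+00) = 11.023519
iter 5: u=1.227557  f(a)=+7.105e-15  f'(a)=-1.429e+00  a ← 11.023519 − (+7.105e-15/-1.429e+00) = 11.023519
converged: |Δa| < 1e-12 after 5 iterations
sag = a·(cosh(S/(2a)) − 1) = 11.023519·(cosh(1.227557) − 1) = 9.402454
T_max/T_min = cosh(S/(2a)) = 1.852945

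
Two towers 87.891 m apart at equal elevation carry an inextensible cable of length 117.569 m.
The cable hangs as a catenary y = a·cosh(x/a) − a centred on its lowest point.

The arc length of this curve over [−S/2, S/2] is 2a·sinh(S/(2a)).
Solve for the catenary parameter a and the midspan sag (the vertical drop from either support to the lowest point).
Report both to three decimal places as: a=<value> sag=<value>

a=32.330 sag=34.758

seed: a₀ = √(S³/(24(L−S))) = √(87.891³/(24·29.678)) = 30.874055
iter 1: u=1.423380  f(a)=+3.156e+00  f'(a)=-2.341e+00  a ← 30.874055 − (+3.156e+00/-2.341e+00) = 32.221848
iter 2: u=1.363842  f(a)=+2.184e-01  f'(a)=-2.027e+00  a ← 32.221848 − (+2.184e-01/-2.027e+00) = 32.329570
iter 3: u=1.359297  f(a)=+1.218e-03  f'(a)=-2.005e+00  a ← 32.329570 − (+1.218e-03/-2.005e+00) = 32.330177
iter 4: u=1.359272  f(a)=+3.836e-08  f'(a)=-2.005e+00  a ← 32.330177 − (+3.836e-08/-2.005e+00) = 32.330177
iter 5: u=1.359272  f(a)=-1.421e-14  f'(a)=-2.005e+00  a ← 32.330177 − (-1.421e-14/-2.005e+00) = 32.330177
converged: |Δa| < 1e-12 after 5 iterations
sag = a·(cosh(S/(2a)) − 1) = 32.330177·(cosh(1.359272) − 1) = 34.758255
T_max/T_min = cosh(S/(2a)) = 2.075103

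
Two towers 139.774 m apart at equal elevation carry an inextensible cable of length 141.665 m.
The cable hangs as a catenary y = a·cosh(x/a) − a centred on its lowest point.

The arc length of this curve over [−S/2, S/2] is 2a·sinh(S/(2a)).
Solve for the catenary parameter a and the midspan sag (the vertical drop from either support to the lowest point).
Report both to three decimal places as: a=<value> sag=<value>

seed: a₀ = √(S³/(24(L−S))) = √(139.774³/(24·1.891)) = 245.294723
iter 1: u=0.284910  f(a)=+7.690e-03  f'(a)=-1.554e-02  a ← 245.294723 − (+7.690e-03/-1.554e-02) = 245.789447
iter 2: u=0.284337  f(a)=+2.333e-05  f'(a)=-1.545e-02  a ← 245.789447 − (+2.333e-05/-1.545e-02) = 245.790957
iter 3: u=0.284335  f(a)=+2.161e-10  f'(a)=-1.545e-02  a ← 245.790957 − (+2.161e-10/-1.545e-02) = 245.790957
iter 4: u=0.284335  f(a)=-2.842e-14  f'(a)=-1.545e-02  a ← 245.790957 − (-2.842e-14/-1.545e-02) = 245.790957
converged: |Δa| < 1e-12 after 4 iterations
sag = a·(cosh(S/(2a)) − 1) = 245.790957·(cosh(0.284335) − 1) = 10.002783
T_max/T_min = cosh(S/(2a)) = 1.040696

a=245.791 sag=10.003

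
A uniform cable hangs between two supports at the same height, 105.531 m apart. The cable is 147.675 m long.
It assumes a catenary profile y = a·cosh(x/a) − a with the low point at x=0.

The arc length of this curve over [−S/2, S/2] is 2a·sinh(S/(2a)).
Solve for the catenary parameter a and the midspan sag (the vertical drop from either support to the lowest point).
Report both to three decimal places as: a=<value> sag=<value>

seed: a₀ = √(S³/(24(L−S))) = √(105.531³/(24·42.144)) = 34.087612
iter 1: u=1.547938  f(a)=+5.347e+00  f'(a)=-3.118e+00  a ← 34.087612 − (+5.347e+00/-3.118e+00) = 35.802371
iter 2: u=1.473799  f(a)=+4.300e-01  f'(a)=-2.635e+00  a ← 35.802371 − (+4.300e-01/-2.635e+00) = 35.965532
iter 3: u=1.467113  f(a)=+3.317e-03  f'(a)=-2.595e+00  a ← 35.965532 − (+3.317e-03/-2.595e+00) = 35.966810
iter 4: u=1.467061  f(a)=+2.008e-07  f'(a)=-2.594e+00  a ← 35.966810 − (+2.008e-07/-2.594e+00) = 35.966810
iter 5: u=1.467061  f(a)=+0.000e+00  f'(a)=-2.594e+00  a ← 35.966810 − (+0.000e+00/-2.594e+00) = 35.966810
converged: |Δa| < 1e-12 after 5 iterations
sag = a·(cosh(S/(2a)) − 1) = 35.966810·(cosh(1.467061) − 1) = 46.164717
T_max/T_min = cosh(S/(2a)) = 2.283537

a=35.967 sag=46.165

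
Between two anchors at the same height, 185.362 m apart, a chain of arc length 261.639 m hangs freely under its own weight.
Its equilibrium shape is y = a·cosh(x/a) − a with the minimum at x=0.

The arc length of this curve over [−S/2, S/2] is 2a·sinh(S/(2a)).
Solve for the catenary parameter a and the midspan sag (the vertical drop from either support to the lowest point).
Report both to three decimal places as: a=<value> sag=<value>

seed: a₀ = √(S³/(24(L−S))) = √(185.362³/(24·76.277)) = 58.983242
iter 1: u=1.571311  f(a)=+9.989e+00  f'(a)=-3.284e+00  a ← 58.983242 − (+9.989e+00/-3.284e+00) = 62.025148
iter 2: u=1.494249  f(a)=+8.248e-01  f'(a)=-2.762e+00  a ← 62.025148 − (+8.248e-01/-2.762e+00) = 62.323757
iter 3: u=1.487089  f(a)=+6.741e-03  f'(a)=-2.717e+00  a ← 62.323757 − (+6.741e-03/-2.717e+00) = 62.326238
iter 4: u=1.487030  f(a)=+4.584e-07  f'(a)=-2.717e+00  a ← 62.326238 − (+4.584e-07/-2.717e+00) = 62.326238
iter 5: u=1.487030  f(a)=+0.000e+00  f'(a)=-2.717e+00  a ← 62.326238 − (+0.000e+00/-2.717e+00) = 62.326238
converged: |Δa| < 1e-12 after 5 iterations
sag = a·(cosh(S/(2a)) − 1) = 62.326238·(cosh(1.487030) − 1) = 82.581669
T_max/T_min = cosh(S/(2a)) = 2.324990

a=62.326 sag=82.582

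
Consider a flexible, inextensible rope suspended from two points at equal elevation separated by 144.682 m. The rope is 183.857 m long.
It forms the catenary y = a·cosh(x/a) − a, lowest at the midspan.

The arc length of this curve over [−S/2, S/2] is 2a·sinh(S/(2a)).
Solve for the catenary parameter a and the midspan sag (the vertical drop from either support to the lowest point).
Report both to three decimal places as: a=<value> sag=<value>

seed: a₀ = √(S³/(24(L−S))) = √(144.682³/(24·39.175)) = 56.755981
iter 1: u=1.274597  f(a)=+3.308e+00  f'(a)=-1.618e+00  a ← 56.755981 − (+3.308e+00/-1.618e+00) = 58.800341
iter 2: u=1.230282  f(a)=+1.871e-01  f'(a)=-1.440e+00  a ← 58.800341 − (+1.871e-01/-1.440e+00) = 58.930319
iter 3: u=1.227568  f(a)=+6.784e-04  f'(a)=-1.429e+00  a ← 58.930319 − (+6.784e-04/-1.429e+00) = 58.930794
iter 4: u=1.227559  f(a)=+8.984e-09  f'(a)=-1.429e+00  a ← 58.930794 − (+8.984e-09/-1.429e+00) = 58.930794
iter 5: u=1.227559  f(a)=+0.000e+00  f'(a)=-1.429e+00  a ← 58.930794 − (+0.000e+00/-1.429e+00) = 58.930794
converged: |Δa| < 1e-12 after 5 iterations
sag = a·(cosh(S/(2a)) − 1) = 58.930794·(cosh(1.227559) − 1) = 50.264845
T_max/T_min = cosh(S/(2a)) = 1.852947

a=58.931 sag=50.265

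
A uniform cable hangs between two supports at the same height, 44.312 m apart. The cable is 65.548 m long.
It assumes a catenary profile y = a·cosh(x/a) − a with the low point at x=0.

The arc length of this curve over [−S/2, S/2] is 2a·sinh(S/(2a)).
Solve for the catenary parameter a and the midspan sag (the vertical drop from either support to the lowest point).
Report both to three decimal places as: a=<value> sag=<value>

a=13.918 sag=21.689

seed: a₀ = √(S³/(24(L−S))) = √(44.312³/(24·21.236)) = 13.065922
iter 1: u=1.695709  f(a)=+3.271e+00  f'(a)=-4.287e+00  a ← 13.065922 − (+3.271e+00/-4.287e+00) = 13.828943
iter 2: u=1.602147  f(a)=+3.084e-01  f'(a)=-3.513e+00  a ← 13.828943 − (+3.084e-01/-3.513e+00) = 13.916727
iter 3: u=1.592041  f(a)=+3.372e-03  f'(a)=-3.437e+00  a ← 13.916727 − (+3.372e-03/-3.437e+00) = 13.917709
iter 4: u=1.591929  f(a)=+4.129e-07  f'(a)=-3.436e+00  a ← 13.917709 − (+4.129e-07/-3.436e+00) = 13.917709
iter 5: u=1.591929  f(a)=+0.000e+00  f'(a)=-3.436e+00  a ← 13.917709 − (+0.000e+00/-3.436e+00) = 13.917709
converged: |Δa| < 1e-12 after 5 iterations
sag = a·(cosh(S/(2a)) − 1) = 13.917709·(cosh(1.591929) − 1) = 21.689000
T_max/T_min = cosh(S/(2a)) = 2.558374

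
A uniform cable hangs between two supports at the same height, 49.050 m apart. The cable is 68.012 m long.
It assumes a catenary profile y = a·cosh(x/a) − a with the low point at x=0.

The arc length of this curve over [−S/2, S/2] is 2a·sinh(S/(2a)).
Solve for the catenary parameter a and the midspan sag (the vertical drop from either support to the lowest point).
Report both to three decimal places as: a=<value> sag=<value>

a=16.965 sag=21.038

seed: a₀ = √(S³/(24(L−S))) = √(49.050³/(24·18.962)) = 16.103150
iter 1: u=1.522994  f(a)=+2.325e+00  f'(a)=-2.949e+00  a ← 16.103150 − (+2.325e+00/-2.949e+00) = 16.891522
iter 2: u=1.451912  f(a)=+1.816e-01  f'(a)=-2.504e+00  a ← 16.891522 − (+1.816e-01/-2.504e+00) = 16.964043
iter 3: u=1.445705  f(a)=+1.316e-03  f'(a)=-2.468e+00  a ← 16.964043 − (+1.316e-03/-2.468e+00) = 16.964576
iter 4: u=1.445659  f(a)=+7.024e-08  f'(a)=-2.468e+00  a ← 16.964576 − (+7.024e-08/-2.468e+00) = 16.964576
iter 5: u=1.445659  f(a)=-1.421e-14  f'(a)=-2.468e+00  a ← 16.964576 − (-1.421e-14/-2.468e+00) = 16.964576
converged: |Δa| < 1e-12 after 5 iterations
sag = a·(cosh(S/(2a)) − 1) = 16.964576·(cosh(1.445659) − 1) = 21.038120
T_max/T_min = cosh(S/(2a)) = 2.240121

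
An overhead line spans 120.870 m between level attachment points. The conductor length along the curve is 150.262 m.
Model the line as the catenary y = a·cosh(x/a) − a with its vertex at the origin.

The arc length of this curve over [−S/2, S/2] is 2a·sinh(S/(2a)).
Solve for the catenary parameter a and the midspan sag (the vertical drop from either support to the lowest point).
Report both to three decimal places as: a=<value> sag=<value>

seed: a₀ = √(S³/(24(L−S))) = √(120.870³/(24·29.392)) = 50.033121
iter 1: u=1.207900  f(a)=+2.220e+00  f'(a)=-1.356e+00  a ← 50.033121 − (+2.220e+00/-1.356e+00) = 51.671036
iter 2: u=1.169611  f(a)=+1.137e-01  f'(a)=-1.220e+00  a ← 51.671036 − (+1.137e-01/-1.220e+00) = 51.764227
iter 3: u=1.167505  f(a)=+3.337e-04  f'(a)=-1.213e+00  a ← 51.764227 − (+3.337e-04/-1.213e+00) = 51.764502
iter 4: u=1.167499  f(a)=+2.893e-09  f'(a)=-1.213e+00  a ← 51.764502 − (+2.893e-09/-1.213e+00) = 51.764502
iter 5: u=1.167499  f(a)=+0.000e+00  f'(a)=-1.213e+00  a ← 51.764502 − (+0.000e+00/-1.213e+00) = 51.764502
converged: |Δa| < 1e-12 after 5 iterations
sag = a·(cosh(S/(2a)) − 1) = 51.764502·(cosh(1.167499) − 1) = 39.472721
T_max/T_min = cosh(S/(2a)) = 1.762544

a=51.765 sag=39.473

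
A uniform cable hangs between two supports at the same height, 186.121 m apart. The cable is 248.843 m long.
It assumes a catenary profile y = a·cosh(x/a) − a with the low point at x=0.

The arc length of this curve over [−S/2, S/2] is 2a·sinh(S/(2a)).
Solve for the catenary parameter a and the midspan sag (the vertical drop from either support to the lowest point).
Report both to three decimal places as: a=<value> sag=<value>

a=68.526 sag=73.518

seed: a₀ = √(S³/(24(L−S))) = √(186.121³/(24·62.722)) = 65.445154
iter 1: u=1.421962  f(a)=+6.655e+00  f'(a)=-2.333e+00  a ← 65.445154 − (+6.655e+00/-2.333e+00) = 68.297258
iter 2: u=1.362580  f(a)=+4.598e-01  f'(a)=-2.021e+00  a ← 68.297258 − (+4.598e-01/-2.021e+00) = 68.524739
iter 3: u=1.358057  f(a)=+2.555e-03  f'(a)=-1.999e+00  a ← 68.524739 − (+2.555e-03/-1.999e+00) = 68.526017
iter 4: u=1.358032  f(a)=+7.983e-08  f'(a)=-1.999e+00  a ← 68.526017 − (+7.983e-08/-1.999e+00) = 68.526017
iter 5: u=1.358032  f(a)=+2.842e-14  f'(a)=-1.999e+00  a ← 68.526017 − (+2.842e-14/-1.999e+00) = 68.526017
converged: |Δa| < 1e-12 after 5 iterations
sag = a·(cosh(S/(2a)) − 1) = 68.526017·(cosh(1.358032) − 1) = 73.518077
T_max/T_min = cosh(S/(2a)) = 2.072849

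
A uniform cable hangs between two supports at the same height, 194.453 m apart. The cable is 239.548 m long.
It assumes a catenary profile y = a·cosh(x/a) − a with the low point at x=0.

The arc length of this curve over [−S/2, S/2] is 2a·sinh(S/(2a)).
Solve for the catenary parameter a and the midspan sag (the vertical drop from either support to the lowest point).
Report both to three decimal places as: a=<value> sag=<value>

seed: a₀ = √(S³/(24(L−S))) = √(194.453³/(24·45.095)) = 82.423709
iter 1: u=1.179594  f(a)=+3.243e+00  f'(a)=-1.254e+00  a ← 82.423709 − (+3.243e+00/-1.254e+00) = 85.009593
iter 2: u=1.143712  f(a)=+1.589e-01  f'(a)=-1.134e+00  a ← 85.009593 − (+1.589e-01/-1.134e+00) = 85.149694
iter 3: u=1.141830  f(a)=+4.248e-04  f'(a)=-1.128e+00  a ← 85.149694 − (+4.248e-04/-1.128e+00) = 85.150071
iter 4: u=1.141825  f(a)=+3.054e-09  f'(a)=-1.128e+00  a ← 85.150071 − (+3.054e-09/-1.128e+00) = 85.150071
iter 5: u=1.141825  f(a)=+8.527e-14  f'(a)=-1.128e+00  a ← 85.150071 − (+8.527e-14/-1.128e+00) = 85.150071
converged: |Δa| < 1e-12 after 5 iterations
sag = a·(cosh(S/(2a)) − 1) = 85.150071·(cosh(1.141825) − 1) = 61.806881
T_max/T_min = cosh(S/(2a)) = 1.725858

a=85.150 sag=61.807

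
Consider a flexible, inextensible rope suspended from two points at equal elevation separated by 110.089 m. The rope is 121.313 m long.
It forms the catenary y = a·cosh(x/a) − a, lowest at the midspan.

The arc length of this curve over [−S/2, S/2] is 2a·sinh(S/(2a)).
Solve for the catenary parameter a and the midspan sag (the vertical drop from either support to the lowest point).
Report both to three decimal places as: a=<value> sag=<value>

a=71.430 sag=22.279

seed: a₀ = √(S³/(24(L−S))) = √(110.089³/(24·11.224)) = 70.377922
iter 1: u=0.782127  f(a)=+3.483e-01  f'(a)=-3.389e-01  a ← 70.377922 − (+3.483e-01/-3.389e-01) = 71.405763
iter 2: u=0.770869  f(a)=+7.778e-03  f'(a)=-3.239e-01  a ← 71.405763 − (+7.778e-03/-3.239e-01) = 71.429774
iter 3: u=0.770610  f(a)=+4.074e-06  f'(a)=-3.236e-01  a ← 71.429774 − (+4.074e-06/-3.236e-01) = 71.429787
iter 4: u=0.770610  f(a)=+1.094e-12  f'(a)=-3.236e-01  a ← 71.429787 − (+1.094e-12/-3.236e-01) = 71.429787
converged: |Δa| < 1e-12 after 4 iterations
sag = a·(cosh(S/(2a)) − 1) = 71.429787·(cosh(0.770610) − 1) = 22.279473
T_max/T_min = cosh(S/(2a)) = 1.311907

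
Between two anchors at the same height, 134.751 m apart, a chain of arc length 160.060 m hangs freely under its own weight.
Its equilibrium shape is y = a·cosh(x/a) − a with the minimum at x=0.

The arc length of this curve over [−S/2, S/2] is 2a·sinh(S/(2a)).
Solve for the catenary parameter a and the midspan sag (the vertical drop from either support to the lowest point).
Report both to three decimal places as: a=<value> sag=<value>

seed: a₀ = √(S³/(24(L−S))) = √(134.751³/(24·25.309)) = 63.468010
iter 1: u=1.061566  f(a)=+1.465e+00  f'(a)=-8.911e-01  a ← 63.468010 − (+1.465e+00/-8.911e-01) = 65.111960
iter 2: u=1.034764  f(a)=+5.885e-02  f'(a)=-8.208e-01  a ← 65.111960 − (+5.885e-02/-8.208e-01) = 65.183655
iter 3: u=1.033626  f(a)=+1.038e-04  f'(a)=-8.179e-01  a ← 65.183655 − (+1.038e-04/-8.179e-01) = 65.183781
iter 4: u=1.033624  f(a)=+3.238e-10  f'(a)=-8.179e-01  a ← 65.183781 − (+3.238e-10/-8.179e-01) = 65.183781
iter 5: u=1.033624  f(a)=+2.842e-14  f'(a)=-8.179e-01  a ← 65.183781 − (+2.842e-14/-8.179e-01) = 65.183781
converged: |Δa| < 1e-12 after 5 iterations
sag = a·(cosh(S/(2a)) − 1) = 65.183781·(cosh(1.033624) − 1) = 38.033108
T_max/T_min = cosh(S/(2a)) = 1.583475

a=65.184 sag=38.033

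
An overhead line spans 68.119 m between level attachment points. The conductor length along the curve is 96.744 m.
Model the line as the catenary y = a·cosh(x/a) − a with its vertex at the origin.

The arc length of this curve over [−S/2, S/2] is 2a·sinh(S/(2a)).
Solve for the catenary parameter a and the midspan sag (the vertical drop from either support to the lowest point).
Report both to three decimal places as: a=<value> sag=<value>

seed: a₀ = √(S³/(24(L−S))) = √(68.119³/(24·28.625)) = 21.449839
iter 1: u=1.587867  f(a)=+3.833e+00  f'(a)=-3.405e+00  a ← 21.449839 − (+3.833e+00/-3.405e+00) = 22.575391
iter 2: u=1.508700  f(a)=+3.224e-01  f'(a)=-2.855e+00  a ← 22.575391 − (+3.224e-01/-2.855e+00) = 22.688319
iter 3: u=1.501191  f(a)=+2.743e-03  f'(a)=-2.806e+00  a ← 22.688319 − (+2.743e-03/-2.806e+00) = 22.689296
iter 4: u=1.501126  f(a)=+2.023e-07  f'(a)=-2.806e+00  a ← 22.689296 − (+2.023e-07/-2.806e+00) = 22.689296
iter 5: u=1.501126  f(a)=+0.000e+00  f'(a)=-2.806e+00  a ← 22.689296 − (+0.000e+00/-2.806e+00) = 22.689296
converged: |Δa| < 1e-12 after 5 iterations
sag = a·(cosh(S/(2a)) − 1) = 22.689296·(cosh(1.501126) − 1) = 30.739671
T_max/T_min = cosh(S/(2a)) = 2.354809

a=22.689 sag=30.740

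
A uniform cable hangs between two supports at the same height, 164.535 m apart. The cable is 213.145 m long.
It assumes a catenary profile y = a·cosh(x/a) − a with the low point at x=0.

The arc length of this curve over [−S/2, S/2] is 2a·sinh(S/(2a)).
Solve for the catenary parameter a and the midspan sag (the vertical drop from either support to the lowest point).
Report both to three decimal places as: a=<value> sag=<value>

a=64.361 sag=60.138

seed: a₀ = √(S³/(24(L−S))) = √(164.535³/(24·48.610)) = 61.790116
iter 1: u=1.331402  f(a)=+4.495e+00  f'(a)=-1.871e+00  a ← 61.790116 − (+4.495e+00/-1.871e+00) = 64.193038
iter 2: u=1.281564  f(a)=+2.755e-01  f'(a)=-1.648e+00  a ← 64.193038 − (+2.755e-01/-1.648e+00) = 64.360243
iter 3: u=1.278235  f(a)=+1.184e-03  f'(a)=-1.633e+00  a ← 64.360243 − (+1.184e-03/-1.633e+00) = 64.360968
iter 4: u=1.278220  f(a)=+2.210e-08  f'(a)=-1.633e+00  a ← 64.360968 − (+2.210e-08/-1.633e+00) = 64.360968
iter 5: u=1.278220  f(a)=+2.842e-14  f'(a)=-1.633e+00  a ← 64.360968 − (+2.842e-14/-1.633e+00) = 64.360968
converged: |Δa| < 1e-12 after 5 iterations
sag = a·(cosh(S/(2a)) − 1) = 64.360968·(cosh(1.278220) − 1) = 60.138156
T_max/T_min = cosh(S/(2a)) = 1.934389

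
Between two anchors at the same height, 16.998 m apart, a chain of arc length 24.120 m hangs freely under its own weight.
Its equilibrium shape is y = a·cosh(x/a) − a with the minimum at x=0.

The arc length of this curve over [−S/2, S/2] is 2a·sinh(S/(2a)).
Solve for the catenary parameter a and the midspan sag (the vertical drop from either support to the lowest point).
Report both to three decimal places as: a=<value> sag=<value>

a=5.669 sag=7.657

seed: a₀ = √(S³/(24(L−S))) = √(16.998³/(24·7.122)) = 5.360313
iter 1: u=1.585542  f(a)=+9.507e-01  f'(a)=-3.388e+00  a ← 5.360313 − (+9.507e-01/-3.388e+00) = 5.640909
iter 2: u=1.506672  f(a)=+7.975e-02  f'(a)=-2.842e+00  a ← 5.640909 − (+7.975e-02/-2.842e+00) = 5.668976
iter 3: u=1.499213  f(a)=+6.748e-04  f'(a)=-2.794e+00  a ← 5.668976 − (+6.748e-04/-2.794e+00) = 5.669217
iter 4: u=1.499149  f(a)=+4.921e-08  f'(a)=-2.793e+00  a ← 5.669217 − (+4.921e-08/-2.793e+00) = 5.669217
iter 5: u=1.499149  f(a)=+3.553e-15  f'(a)=-2.793e+00  a ← 5.669217 − (+3.553e-15/-2.793e+00) = 5.669217
converged: |Δa| < 1e-12 after 5 iterations
sag = a·(cosh(S/(2a)) − 1) = 5.669217·(cosh(1.499149) − 1) = 7.656833
T_max/T_min = cosh(S/(2a)) = 2.350598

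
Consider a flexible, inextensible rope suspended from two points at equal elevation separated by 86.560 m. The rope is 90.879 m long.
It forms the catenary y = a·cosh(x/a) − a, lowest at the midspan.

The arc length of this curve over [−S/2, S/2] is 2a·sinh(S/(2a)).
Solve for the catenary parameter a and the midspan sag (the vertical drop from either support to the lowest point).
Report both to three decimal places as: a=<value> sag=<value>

seed: a₀ = √(S³/(24(L−S))) = √(86.560³/(24·4.319)) = 79.100394
iter 1: u=0.547153  f(a)=+6.511e-02  f'(a)=-1.125e-01  a ← 79.100394 − (+6.511e-02/-1.125e-01) = 79.679139
iter 2: u=0.543179  f(a)=+7.215e-04  f'(a)=-1.100e-01  a ← 79.679139 − (+7.215e-04/-1.100e-01) = 79.685697
iter 3: u=0.543134  f(a)=+9.080e-08  f'(a)=-1.100e-01  a ← 79.685697 − (+9.080e-08/-1.100e-01) = 79.685697
iter 4: u=0.543134  f(a)=+0.000e+00  f'(a)=-1.100e-01  a ← 79.685697 − (+0.000e+00/-1.100e-01) = 79.685697
converged: |Δa| < 1e-12 after 4 iterations
sag = a·(cosh(S/(2a)) − 1) = 79.685697·(cosh(0.543134) − 1) = 12.045205
T_max/T_min = cosh(S/(2a)) = 1.151159

a=79.686 sag=12.045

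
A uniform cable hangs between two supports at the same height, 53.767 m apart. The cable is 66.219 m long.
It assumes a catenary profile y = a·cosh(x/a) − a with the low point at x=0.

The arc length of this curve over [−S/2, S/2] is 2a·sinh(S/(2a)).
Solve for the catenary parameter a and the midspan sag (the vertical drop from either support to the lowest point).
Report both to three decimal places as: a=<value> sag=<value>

a=23.559 sag=17.077

seed: a₀ = √(S³/(24(L−S))) = √(53.767³/(24·12.452)) = 22.805969
iter 1: u=1.178792  f(a)=+8.943e-01  f'(a)=-1.251e+00  a ← 22.805969 − (+8.943e-01/-1.251e+00) = 23.520588
iter 2: u=1.142977  f(a)=+4.376e-02  f'(a)=-1.132e+00  a ← 23.520588 − (+4.376e-02/-1.132e+00) = 23.559251
iter 3: u=1.141102  f(a)=+1.167e-04  f'(a)=-1.126e+00  a ← 23.559251 − (+1.167e-04/-1.126e+00) = 23.559355
iter 4: u=1.141097  f(a)=+8.344e-10  f'(a)=-1.126e+00  a ← 23.559355 − (+8.344e-10/-1.126e+00) = 23.559355
iter 5: u=1.141097  f(a)=+0.000e+00  f'(a)=-1.126e+00  a ← 23.559355 − (+0.000e+00/-1.126e+00) = 23.559355
converged: |Δa| < 1e-12 after 5 iterations
sag = a·(cosh(S/(2a)) − 1) = 23.559355·(cosh(1.141097) − 1) = 17.076617
T_max/T_min = cosh(S/(2a)) = 1.724834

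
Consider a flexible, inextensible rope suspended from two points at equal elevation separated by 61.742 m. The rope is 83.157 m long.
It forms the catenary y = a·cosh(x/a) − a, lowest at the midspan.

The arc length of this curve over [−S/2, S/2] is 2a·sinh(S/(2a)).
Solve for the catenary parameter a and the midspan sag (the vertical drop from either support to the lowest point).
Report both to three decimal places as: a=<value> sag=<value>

a=22.435 sag=24.810

seed: a₀ = √(S³/(24(L−S))) = √(61.742³/(24·21.415)) = 21.399636
iter 1: u=1.442595  f(a)=+2.342e+00  f'(a)=-2.450e+00  a ← 21.399636 − (+2.342e+00/-2.450e+00) = 22.355495
iter 2: u=1.380913  f(a)=+1.661e-01  f'(a)=-2.114e+00  a ← 22.355495 − (+1.661e-01/-2.114e+00) = 22.434049
iter 3: u=1.376078  f(a)=+9.757e-04  f'(a)=-2.089e+00  a ← 22.434049 − (+9.757e-04/-2.089e+00) = 22.434516
iter 4: u=1.376049  f(a)=+3.412e-08  f'(a)=-2.089e+00  a ← 22.434516 − (+3.412e-08/-2.089e+00) = 22.434516
iter 5: u=1.376049  f(a)=+0.000e+00  f'(a)=-2.089e+00  a ← 22.434516 − (+0.000e+00/-2.089e+00) = 22.434516
converged: |Δa| < 1e-12 after 5 iterations
sag = a·(cosh(S/(2a)) − 1) = 22.434516·(cosh(1.376049) − 1) = 24.810369
T_max/T_min = cosh(S/(2a)) = 2.105902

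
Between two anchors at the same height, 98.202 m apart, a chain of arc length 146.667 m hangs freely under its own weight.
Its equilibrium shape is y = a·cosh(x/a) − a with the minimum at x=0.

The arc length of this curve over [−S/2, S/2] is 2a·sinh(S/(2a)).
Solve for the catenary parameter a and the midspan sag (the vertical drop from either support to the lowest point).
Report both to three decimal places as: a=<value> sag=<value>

a=30.445 sag=48.957

seed: a₀ = √(S³/(24(L−S))) = √(98.202³/(24·48.465)) = 28.533876
iter 1: u=1.720797  f(a)=+7.703e+00  f'(a)=-4.515e+00  a ← 28.533876 − (+7.703e+00/-4.515e+00) = 30.239811
iter 2: u=1.623720  f(a)=+7.449e-01  f'(a)=-3.681e+00  a ← 30.239811 − (+7.449e-01/-3.681e+00) = 30.442177
iter 3: u=1.612927  f(a)=+8.611e-03  f'(a)=-3.596e+00  a ← 30.442177 − (+8.611e-03/-3.596e+00) = 30.444572
iter 4: u=1.612800  f(a)=+1.180e-06  f'(a)=-3.595e+00  a ← 30.444572 − (+1.180e-06/-3.595e+00) = 30.444572
iter 5: u=1.612800  f(a)=+2.842e-14  f'(a)=-3.595e+00  a ← 30.444572 − (+2.842e-14/-3.595e+00) = 30.444572
converged: |Δa| < 1e-12 after 5 iterations
sag = a·(cosh(S/(2a)) − 1) = 30.444572·(cosh(1.612800) − 1) = 48.957406
T_max/T_min = cosh(S/(2a)) = 2.608083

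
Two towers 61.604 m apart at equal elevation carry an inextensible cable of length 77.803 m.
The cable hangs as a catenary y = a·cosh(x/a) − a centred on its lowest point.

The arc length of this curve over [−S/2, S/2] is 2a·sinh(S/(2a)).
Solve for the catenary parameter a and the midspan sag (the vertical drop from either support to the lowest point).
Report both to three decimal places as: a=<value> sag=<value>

a=25.436 sag=21.043

seed: a₀ = √(S³/(24(L−S))) = √(61.604³/(24·16.199)) = 24.522438
iter 1: u=1.256074  f(a)=+1.327e+00  f'(a)=-1.542e+00  a ← 24.522438 − (+1.327e+00/-1.542e+00) = 25.383145
iter 2: u=1.213482  f(a)=+7.306e-02  f'(a)=-1.376e+00  a ← 25.383145 − (+7.306e-02/-1.376e+00) = 25.436236
iter 3: u=1.210950  f(a)=+2.501e-04  f'(a)=-1.367e+00  a ← 25.436236 − (+2.501e-04/-1.367e+00) = 25.436419
iter 4: u=1.210941  f(a)=+2.951e-09  f'(a)=-1.367e+00  a ← 25.436419 − (+2.951e-09/-1.367e+00) = 25.436419
iter 5: u=1.210941  f(a)=-2.842e-14  f'(a)=-1.367e+00  a ← 25.436419 − (-2.842e-14/-1.367e+00) = 25.436419
converged: |Δa| < 1e-12 after 5 iterations
sag = a·(cosh(S/(2a)) − 1) = 25.436419·(cosh(1.210941) − 1) = 21.043019
T_max/T_min = cosh(S/(2a)) = 1.827279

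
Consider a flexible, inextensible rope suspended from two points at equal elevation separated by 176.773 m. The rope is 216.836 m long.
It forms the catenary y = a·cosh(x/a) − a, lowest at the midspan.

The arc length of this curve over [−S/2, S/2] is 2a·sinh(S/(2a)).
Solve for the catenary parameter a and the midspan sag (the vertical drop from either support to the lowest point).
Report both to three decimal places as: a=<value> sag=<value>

seed: a₀ = √(S³/(24(L−S))) = √(176.773³/(24·40.063)) = 75.796045
iter 1: u=1.166110  f(a)=+2.814e+00  f'(a)=-1.208e+00  a ← 75.796045 − (+2.814e+00/-1.208e+00) = 78.125268
iter 2: u=1.131343  f(a)=+1.349e-01  f'(a)=-1.095e+00  a ← 78.125268 − (+1.349e-01/-1.095e+00) = 78.248507
iter 3: u=1.129561  f(a)=+3.447e-04  f'(a)=-1.089e+00  a ← 78.248507 − (+3.447e-04/-1.089e+00) = 78.248824
iter 4: u=1.129557  f(a)=+2.263e-09  f'(a)=-1.089e+00  a ← 78.248824 − (+2.263e-09/-1.089e+00) = 78.248824
iter 5: u=1.129557  f(a)=+2.842e-14  f'(a)=-1.089e+00  a ← 78.248824 − (+2.842e-14/-1.089e+00) = 78.248824
converged: |Δa| < 1e-12 after 5 iterations
sag = a·(cosh(S/(2a)) − 1) = 78.248824·(cosh(1.129557) − 1) = 55.457351
T_max/T_min = cosh(S/(2a)) = 1.708731

a=78.249 sag=55.457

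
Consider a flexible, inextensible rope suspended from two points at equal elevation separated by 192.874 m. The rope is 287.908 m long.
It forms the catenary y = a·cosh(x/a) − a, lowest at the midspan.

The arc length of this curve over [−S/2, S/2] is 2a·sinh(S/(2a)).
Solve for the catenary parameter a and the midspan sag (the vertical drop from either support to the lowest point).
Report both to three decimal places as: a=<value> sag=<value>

a=59.838 sag=96.058

seed: a₀ = √(S³/(24(L−S))) = √(192.874³/(24·95.034)) = 56.087413
iter 1: u=1.719405  f(a)=+1.508e+01  f'(a)=-4.502e+00  a ← 56.087413 − (+1.508e+01/-4.502e+00) = 59.436349
iter 2: u=1.622526  f(a)=+1.456e+00  f'(a)=-3.671e+00  a ← 59.436349 − (+1.456e+00/-3.671e+00) = 59.832946
iter 3: u=1.611771  f(a)=+1.678e-02  f'(a)=-3.587e+00  a ← 59.832946 − (+1.678e-02/-3.587e+00) = 59.837624
iter 4: u=1.611645  f(a)=+2.286e-06  f'(a)=-3.586e+00  a ← 59.837624 − (+2.286e-06/-3.586e+00) = 59.837625
iter 5: u=1.611645  f(a)=+0.000e+00  f'(a)=-3.586e+00  a ← 59.837625 − (+0.000e+00/-3.586e+00) = 59.837625
converged: |Δa| < 1e-12 after 5 iterations
sag = a·(cosh(S/(2a)) − 1) = 59.837625·(cosh(1.611645) − 1) = 96.057518
T_max/T_min = cosh(S/(2a)) = 2.605303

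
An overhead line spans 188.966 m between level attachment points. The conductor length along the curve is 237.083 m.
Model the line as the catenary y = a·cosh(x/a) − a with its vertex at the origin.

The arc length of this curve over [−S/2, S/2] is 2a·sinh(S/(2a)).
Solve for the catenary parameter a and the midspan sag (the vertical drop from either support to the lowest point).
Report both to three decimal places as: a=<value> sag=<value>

seed: a₀ = √(S³/(24(L−S))) = √(188.966³/(24·48.117)) = 76.439989
iter 1: u=1.236042  f(a)=+3.812e+00  f'(a)=-1.462e+00  a ← 76.439989 − (+3.812e+00/-1.462e+00) = 79.047382
iter 2: u=1.195270  f(a)=+2.037e-01  f'(a)=-1.310e+00  a ← 79.047382 − (+2.037e-01/-1.310e+00) = 79.202959
iter 3: u=1.192923  f(a)=+6.547e-04  f'(a)=-1.301e+00  a ← 79.202959 − (+6.547e-04/-1.301e+00) = 79.203462
iter 4: u=1.192915  f(a)=+6.807e-09  f'(a)=-1.301e+00  a ← 79.203462 − (+6.807e-09/-1.301e+00) = 79.203462
iter 5: u=1.192915  f(a)=+5.684e-14  f'(a)=-1.301e+00  a ← 79.203462 − (+5.684e-14/-1.301e+00) = 79.203462
converged: |Δa| < 1e-12 after 5 iterations
sag = a·(cosh(S/(2a)) − 1) = 79.203462·(cosh(1.192915) − 1) = 63.363279
T_max/T_min = cosh(S/(2a)) = 1.800006

a=79.203 sag=63.363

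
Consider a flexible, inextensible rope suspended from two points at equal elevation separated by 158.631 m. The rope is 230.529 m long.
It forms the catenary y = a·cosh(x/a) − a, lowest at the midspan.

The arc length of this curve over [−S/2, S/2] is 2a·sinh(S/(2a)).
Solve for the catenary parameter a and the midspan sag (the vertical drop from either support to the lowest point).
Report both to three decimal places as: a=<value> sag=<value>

a=51.076 sag=74.998

seed: a₀ = √(S³/(24(L−S))) = √(158.631³/(24·71.898)) = 48.097009
iter 1: u=1.649073  f(a)=+1.043e+01  f'(a)=-3.886e+00  a ← 48.097009 − (+1.043e+01/-3.886e+00) = 50.782068
iter 2: u=1.561880  f(a)=+9.375e-01  f'(a)=-3.216e+00  a ← 50.782068 − (+9.375e-01/-3.216e+00) = 51.073542
iter 3: u=1.552966  f(a)=+9.218e-03  f'(a)=-3.153e+00  a ← 51.073542 − (+9.218e-03/-3.153e+00) = 51.076466
iter 4: u=1.552878  f(a)=+9.107e-07  f'(a)=-3.153e+00  a ← 51.076466 − (+9.107e-07/-3.153e+00) = 51.076466
iter 5: u=1.552878  f(a)=-2.842e-14  f'(a)=-3.153e+00  a ← 51.076466 − (-2.842e-14/-3.153e+00) = 51.076466
converged: |Δa| < 1e-12 after 5 iterations
sag = a·(cosh(S/(2a)) − 1) = 51.076466·(cosh(1.552878) − 1) = 74.997760
T_max/T_min = cosh(S/(2a)) = 2.468343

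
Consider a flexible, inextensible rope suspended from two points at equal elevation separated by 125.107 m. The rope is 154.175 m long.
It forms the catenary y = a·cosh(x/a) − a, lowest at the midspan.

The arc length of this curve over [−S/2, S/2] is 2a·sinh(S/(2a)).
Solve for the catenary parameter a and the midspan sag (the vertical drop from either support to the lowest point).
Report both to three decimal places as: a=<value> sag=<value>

a=54.735 sag=39.808

seed: a₀ = √(S³/(24(L−S))) = √(125.107³/(24·29.068)) = 52.979666
iter 1: u=1.180708  f(a)=+2.095e+00  f'(a)=-1.258e+00  a ← 52.979666 − (+2.095e+00/-1.258e+00) = 54.644624
iter 2: u=1.144733  f(a)=+1.028e-01  f'(a)=-1.137e+00  a ← 54.644624 − (+1.028e-01/-1.137e+00) = 54.735006
iter 3: u=1.142843  f(a)=+2.759e-04  f'(a)=-1.131e+00  a ← 54.735006 − (+2.759e-04/-1.131e+00) = 54.735250
iter 4: u=1.142838  f(a)=+1.998e-09  f'(a)=-1.131e+00  a ← 54.735250 − (+1.998e-09/-1.131e+00) = 54.735250
iter 5: u=1.142838  f(a)=+0.000e+00  f'(a)=-1.131e+00  a ← 54.735250 − (+0.000e+00/-1.131e+00) = 54.735250
converged: |Δa| < 1e-12 after 5 iterations
sag = a·(cosh(S/(2a)) − 1) = 54.735250·(cosh(1.142838) − 1) = 39.808022
T_max/T_min = cosh(S/(2a)) = 1.727283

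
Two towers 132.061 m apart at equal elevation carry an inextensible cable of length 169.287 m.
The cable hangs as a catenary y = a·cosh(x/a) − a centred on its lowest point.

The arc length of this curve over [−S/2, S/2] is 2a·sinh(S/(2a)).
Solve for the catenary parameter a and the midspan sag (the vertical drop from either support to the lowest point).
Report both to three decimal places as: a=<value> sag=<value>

a=52.794 sag=46.964

seed: a₀ = √(S³/(24(L−S))) = √(132.061³/(24·37.226)) = 50.773028
iter 1: u=1.300503  f(a)=+3.278e+00  f'(a)=-1.730e+00  a ← 50.773028 − (+3.278e+00/-1.730e+00) = 52.667905
iter 2: u=1.253714  f(a)=+1.924e-01  f'(a)=-1.532e+00  a ← 52.667905 − (+1.924e-01/-1.532e+00) = 52.793501
iter 3: u=1.250732  f(a)=+7.547e-04  f'(a)=-1.520e+00  a ← 52.793501 − (+7.547e-04/-1.520e+00) = 52.793997
iter 4: u=1.250720  f(a)=+1.171e-08  f'(a)=-1.520e+00  a ← 52.793997 − (+1.171e-08/-1.520e+00) = 52.793997
iter 5: u=1.250720  f(a)=+5.684e-14  f'(a)=-1.520e+00  a ← 52.793997 − (+5.684e-14/-1.520e+00) = 52.793997
converged: |Δa| < 1e-12 after 5 iterations
sag = a·(cosh(S/(2a)) − 1) = 52.793997·(cosh(1.250720) − 1) = 46.964352
T_max/T_min = cosh(S/(2a)) = 1.889577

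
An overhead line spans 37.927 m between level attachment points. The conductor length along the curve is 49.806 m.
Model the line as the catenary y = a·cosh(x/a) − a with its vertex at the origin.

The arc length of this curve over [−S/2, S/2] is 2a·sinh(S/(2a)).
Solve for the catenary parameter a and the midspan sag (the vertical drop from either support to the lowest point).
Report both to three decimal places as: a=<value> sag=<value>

seed: a₀ = √(S³/(24(L−S))) = √(37.927³/(24·11.879)) = 13.833344
iter 1: u=1.370854  f(a)=+1.167e+00  f'(a)=-2.063e+00  a ← 13.833344 − (+1.167e+00/-2.063e+00) = 14.399343
iter 2: u=1.316970  f(a)=+7.547e-02  f'(a)=-1.804e+00  a ← 14.399343 − (+7.547e-02/-1.804e+00) = 14.441185
iter 3: u=1.313154  f(a)=+3.637e-04  f'(a)=-1.786e+00  a ← 14.441185 − (+3.637e-04/-1.786e+00) = 14.441388
iter 4: u=1.313136  f(a)=+8.533e-09  f'(a)=-1.786e+00  a ← 14.441388 − (+8.533e-09/-1.786e+00) = 14.441388
iter 5: u=1.313136  f(a)=+0.000e+00  f'(a)=-1.786e+00  a ← 14.441388 − (+0.000e+00/-1.786e+00) = 14.441388
converged: |Δa| < 1e-12 after 5 iterations
sag = a·(cosh(S/(2a)) − 1) = 14.441388·(cosh(1.313136) − 1) = 14.345989
T_max/T_min = cosh(S/(2a)) = 1.993394

a=14.441 sag=14.346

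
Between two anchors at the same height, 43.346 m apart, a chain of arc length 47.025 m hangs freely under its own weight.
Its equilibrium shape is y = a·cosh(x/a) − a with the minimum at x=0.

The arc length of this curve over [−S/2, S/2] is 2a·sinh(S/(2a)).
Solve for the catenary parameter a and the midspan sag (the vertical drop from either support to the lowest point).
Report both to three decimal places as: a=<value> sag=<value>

a=30.750 sag=7.959

seed: a₀ = √(S³/(24(L−S))) = √(43.346³/(24·3.679)) = 30.370576
iter 1: u=0.713618  f(a)=+9.482e-02  f'(a)=-2.548e-01  a ← 30.370576 − (+9.482e-02/-2.548e-01) = 30.742657
iter 2: u=0.704981  f(a)=+1.771e-03  f'(a)=-2.454e-01  a ← 30.742657 − (+1.771e-03/-2.454e-01) = 30.749873
iter 3: u=0.704816  f(a)=+6.436e-07  f'(a)=-2.452e-01  a ← 30.749873 − (+6.436e-07/-2.452e-01) = 30.749876
iter 4: u=0.704816  f(a)=+7.816e-14  f'(a)=-2.452e-01  a ← 30.749876 − (+7.816e-14/-2.452e-01) = 30.749876
converged: |Δa| < 1e-12 after 4 iterations
sag = a·(cosh(S/(2a)) − 1) = 30.749876·(cosh(0.704816) − 1) = 7.959200
T_max/T_min = cosh(S/(2a)) = 1.258837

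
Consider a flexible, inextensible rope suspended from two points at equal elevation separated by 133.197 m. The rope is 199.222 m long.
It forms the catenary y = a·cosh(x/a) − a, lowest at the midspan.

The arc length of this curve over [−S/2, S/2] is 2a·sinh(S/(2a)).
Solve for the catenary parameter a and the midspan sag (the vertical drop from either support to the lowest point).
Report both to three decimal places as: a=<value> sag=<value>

seed: a₀ = √(S³/(24(L−S))) = √(133.197³/(24·66.025)) = 38.617294
iter 1: u=1.724577  f(a)=+1.054e+01  f'(a)=-4.551e+00  a ← 38.617294 − (+1.054e+01/-4.551e+00) = 40.934170
iter 2: u=1.626966  f(a)=+1.023e+00  f'(a)=-3.707e+00  a ← 40.934170 − (+1.023e+00/-3.707e+00) = 41.210268
iter 3: u=1.616066  f(a)=+1.193e-02  f'(a)=-3.621e+00  a ← 41.210268 − (+1.193e-02/-3.621e+00) = 41.213563
iter 4: u=1.615936  f(a)=+1.663e-06  f'(a)=-3.620e+00  a ← 41.213563 − (+1.663e-06/-3.620e+00) = 41.213563
iter 5: u=1.615936  f(a)=+0.000e+00  f'(a)=-3.620e+00  a ← 41.213563 − (+0.000e+00/-3.620e+00) = 41.213563
converged: |Δa| < 1e-12 after 5 iterations
sag = a·(cosh(S/(2a)) − 1) = 41.213563·(cosh(1.615936) − 1) = 66.586757
T_max/T_min = cosh(S/(2a)) = 2.615652

a=41.214 sag=66.587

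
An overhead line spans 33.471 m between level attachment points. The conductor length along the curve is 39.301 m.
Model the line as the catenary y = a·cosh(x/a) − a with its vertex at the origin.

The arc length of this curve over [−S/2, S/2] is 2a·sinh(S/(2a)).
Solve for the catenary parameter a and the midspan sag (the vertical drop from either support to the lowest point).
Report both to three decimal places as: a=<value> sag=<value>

a=16.782 sag=9.059

seed: a₀ = √(S³/(24(L−S))) = √(33.471³/(24·5.830)) = 16.370545
iter 1: u=1.022293  f(a)=+3.123e-01  f'(a)=-7.895e-01  a ← 16.370545 − (+3.123e-01/-7.895e-01) = 16.766142
iter 2: u=0.998172  f(a)=+1.168e-02  f'(a)=-7.315e-01  a ← 16.766142 − (+1.168e-02/-7.315e-01) = 16.782110
iter 3: u=0.997223  f(a)=+1.774e-05  f'(a)=-7.293e-01  a ← 16.782110 − (+1.774e-05/-7.293e-01) = 16.782134
iter 4: u=0.997221  f(a)=+4.106e-11  f'(a)=-7.292e-01  a ← 16.782134 − (+4.106e-11/-7.292e-01) = 16.782134
iter 5: u=0.997221  f(a)=+0.000e+00  f'(a)=-7.292e-01  a ← 16.782134 − (+0.000e+00/-7.292e-01) = 16.782134
converged: |Δa| < 1e-12 after 5 iterations
sag = a·(cosh(S/(2a)) − 1) = 16.782134·(cosh(0.997221) − 1) = 9.059348
T_max/T_min = cosh(S/(2a)) = 1.539821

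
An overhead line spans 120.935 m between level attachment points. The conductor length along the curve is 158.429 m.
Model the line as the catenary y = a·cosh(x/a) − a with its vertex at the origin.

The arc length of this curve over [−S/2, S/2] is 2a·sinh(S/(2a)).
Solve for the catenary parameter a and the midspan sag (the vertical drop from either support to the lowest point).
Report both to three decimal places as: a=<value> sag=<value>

seed: a₀ = √(S³/(24(L−S))) = √(120.935³/(24·37.494)) = 44.334468
iter 1: u=1.363894  f(a)=+3.646e+00  f'(a)=-2.028e+00  a ← 44.334468 − (+3.646e+00/-2.028e+00) = 46.132494
iter 2: u=1.310736  f(a)=+2.335e-01  f'(a)=-1.776e+00  a ← 46.132494 − (+2.335e-01/-1.776e+00) = 46.264019
iter 3: u=1.307009  f(a)=+1.103e-03  f'(a)=-1.759e+00  a ← 46.264019 − (+1.103e-03/-1.759e+00) = 46.264646
iter 4: u=1.306992  f(a)=+2.487e-08  f'(a)=-1.759e+00  a ← 46.264646 − (+2.487e-08/-1.759e+00) = 46.264646
iter 5: u=1.306992  f(a)=-2.842e-14  f'(a)=-1.759e+00  a ← 46.264646 − (-2.842e-14/-1.759e+00) = 46.264646
converged: |Δa| < 1e-12 after 5 iterations
sag = a·(cosh(S/(2a)) − 1) = 46.264646·(cosh(1.306992) − 1) = 45.470595
T_max/T_min = cosh(S/(2a)) = 1.982837

a=46.265 sag=45.471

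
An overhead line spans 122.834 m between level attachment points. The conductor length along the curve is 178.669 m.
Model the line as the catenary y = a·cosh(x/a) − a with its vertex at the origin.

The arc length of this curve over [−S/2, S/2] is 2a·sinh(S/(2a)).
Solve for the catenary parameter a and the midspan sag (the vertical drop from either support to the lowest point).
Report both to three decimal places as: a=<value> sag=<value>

seed: a₀ = √(S³/(24(L−S))) = √(122.834³/(24·55.835)) = 37.189386
iter 1: u=1.651466  f(a)=+8.128e+00  f'(a)=-3.906e+00  a ← 37.189386 − (+8.128e+00/-3.906e+00) = 39.270412
iter 2: u=1.563951  f(a)=+7.321e-01  f'(a)=-3.231e+00  a ← 39.270412 − (+7.321e-01/-3.231e+00) = 39.496999
iter 3: u=1.554979  f(a)=+7.239e-03  f'(a)=-3.167e+00  a ← 39.496999 − (+7.239e-03/-3.167e+00) = 39.499284
iter 4: u=1.554889  f(a)=+7.232e-07  f'(a)=-3.167e+00  a ← 39.499284 − (+7.232e-07/-3.167e+00) = 39.499285
iter 5: u=1.554889  f(a)=+0.000e+00  f'(a)=-3.167e+00  a ← 39.499285 − (+0.000e+00/-3.167e+00) = 39.499285
converged: |Δa| < 1e-12 after 5 iterations
sag = a·(cosh(S/(2a)) − 1) = 39.499285·(cosh(1.554889) − 1) = 58.177972
T_max/T_min = cosh(S/(2a)) = 2.472887

a=39.499 sag=58.178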